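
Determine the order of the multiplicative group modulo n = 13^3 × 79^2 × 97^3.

φ(12514094848021) = 12514094848021 · (1 − 1/13) · (1 − 1/79) · (1 − 1/97)
       = 12514094848021 · 89856/99619 = 11287671093504.

11287671093504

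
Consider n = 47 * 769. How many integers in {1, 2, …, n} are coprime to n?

35328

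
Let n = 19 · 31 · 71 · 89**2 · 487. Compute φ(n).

φ(161317921613) = 161317921613 · (1 − 1/19) · (1 − 1/31) · (1 − 1/71) · (1 − 1/89) · (1 − 1/487)
       = 161317921613 · 1616630400/1812560917 = 143880105600.

143880105600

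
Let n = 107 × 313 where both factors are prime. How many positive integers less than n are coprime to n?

φ(33491) = 33491 · (1 − 1/107) · (1 − 1/313)
       = 33491 · 33072/33491 = 33072.

33072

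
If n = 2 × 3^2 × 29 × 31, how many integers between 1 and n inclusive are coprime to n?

φ(16182) = 16182 · (1 − 1/2) · (1 − 1/3) · (1 − 1/29) · (1 − 1/31)
       = 16182 · 1680/5394 = 5040.

5040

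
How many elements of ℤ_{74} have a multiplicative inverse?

Factor 74: 74 = 2 · 37.
φ(74) = 74 · (1 − 1/2) · (1 − 1/37)
       = 74 · 36/74 = 36.

36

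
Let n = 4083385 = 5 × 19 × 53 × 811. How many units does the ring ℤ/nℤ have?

3032640

φ(5) = 5 − 1 = 4.
φ(19) = 19 − 1 = 18.
φ(53) = 53 − 1 = 52.
φ(811) = 811 − 1 = 810.
Since φ is multiplicative, φ(4083385) = 4 · 18 · 52 · 810 = 3032640.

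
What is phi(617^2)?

380072

φ(380689) = 380689 · (1 − 1/617)
       = 380689 · 616/617 = 380072.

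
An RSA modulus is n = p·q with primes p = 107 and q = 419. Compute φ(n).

44308

φ(107) = 107 − 1 = 106.
φ(419) = 419 − 1 = 418.
φ(44833) = 106 × 418 = 44308.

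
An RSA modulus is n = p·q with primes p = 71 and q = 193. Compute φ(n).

φ(n) = (p − 1)(q − 1) = (71−1)(193−1) = 70·192 = 13440.

13440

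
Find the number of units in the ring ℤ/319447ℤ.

First factor: 319447 = 17 · 19 · 23 · 43.
φ(17) = 17 − 1 = 16.
φ(19) = 19 − 1 = 18.
φ(23) = 23 − 1 = 22.
φ(43) = 43 − 1 = 42.
Multiply: 16 · 18 · 22 · 42 = 266112.

266112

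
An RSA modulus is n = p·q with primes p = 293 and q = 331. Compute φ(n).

φ(293) = 293 − 1 = 292.
φ(331) = 331 − 1 = 330.
φ(96983) = 292 × 330 = 96360.

96360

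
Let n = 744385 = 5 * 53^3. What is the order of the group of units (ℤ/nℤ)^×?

φ(744385) = 744385 · (1 − 1/5) · (1 − 1/53)
       = 744385 · 208/265 = 584272.

584272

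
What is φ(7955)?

7955 = 5 · 37 · 43.
φ(7955) = 7955 · (1 − 1/5) · (1 − 1/37) · (1 − 1/43)
       = 7955 · 6048/7955 = 6048.

6048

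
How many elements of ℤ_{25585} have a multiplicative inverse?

16128

Factor 25585: 25585 = 5 × 7 × 17 × 43.
φ(5) = 5 − 1 = 4.
φ(7) = 7 − 1 = 6.
φ(17) = 17 − 1 = 16.
φ(43) = 43 − 1 = 42.
φ(25585) = 4 × 6 × 16 × 42 = 16128.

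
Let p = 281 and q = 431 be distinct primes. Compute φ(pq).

For distinct primes, φ(pq) = (p−1)(q−1) = 280 × 430 = 120400.

120400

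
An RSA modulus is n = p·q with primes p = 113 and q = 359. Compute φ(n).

For distinct primes, φ(pq) = (p−1)(q−1) = 112 × 358 = 40096.

40096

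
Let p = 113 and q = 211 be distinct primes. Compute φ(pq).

23520

φ(pq) = (p−1)(q−1) = 112 · 210 = 23520.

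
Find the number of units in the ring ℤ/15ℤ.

First factor: 15 = 3 · 5.
φ(15) = 15 · (1 − 1/3) · (1 − 1/5)
       = 15 · 8/15 = 8.

8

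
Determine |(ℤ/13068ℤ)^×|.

First factor: 13068 = 2^2 × 3^3 × 11^2.
φ(2^2) = 2^1·(2−1) = 2·1 = 2.
φ(3^3) = 3^2·(3−1) = 9·2 = 18.
φ(11^2) = 11^1·(11−1) = 11·10 = 110.
Since φ is multiplicative, φ(13068) = 2 · 18 · 110 = 3960.

3960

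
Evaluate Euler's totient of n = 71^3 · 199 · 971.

67772212200

φ(71^3) = 71^2·(71−1) = 5041·70 = 352870.
φ(199) = 199 − 1 = 198.
φ(971) = 971 − 1 = 970.
φ(69158784619) = 352870 × 198 × 970 = 67772212200.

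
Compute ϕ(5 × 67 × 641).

168960

φ(5) = 5 − 1 = 4.
φ(67) = 67 − 1 = 66.
φ(641) = 641 − 1 = 640.
Since φ is multiplicative, φ(214735) = 4 · 66 · 640 = 168960.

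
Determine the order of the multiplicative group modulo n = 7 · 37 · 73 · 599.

9300096

φ(11325293) = 11325293 · (1 − 1/7) · (1 − 1/37) · (1 − 1/73) · (1 − 1/599)
       = 11325293 · 9300096/11325293 = 9300096.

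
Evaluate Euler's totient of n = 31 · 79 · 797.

1862640

φ(1951853) = 1951853 · (1 − 1/31) · (1 − 1/79) · (1 − 1/797)
       = 1951853 · 1862640/1951853 = 1862640.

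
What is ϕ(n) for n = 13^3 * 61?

121680

φ(134017) = 134017 · (1 − 1/13) · (1 − 1/61)
       = 134017 · 720/793 = 121680.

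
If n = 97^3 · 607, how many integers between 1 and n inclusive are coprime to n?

547377984

φ(97^3) = 97^2·(97−1) = 9409·96 = 903264.
φ(607) = 607 − 1 = 606.
Multiply: 903264 · 606 = 547377984.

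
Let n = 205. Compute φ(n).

160

Factor 205: 205 = 5 * 41.
φ(205) = 205 · (1 − 1/5) · (1 − 1/41)
       = 205 · 160/205 = 160.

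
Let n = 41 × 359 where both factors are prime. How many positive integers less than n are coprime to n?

14320

φ(pq) = (p−1)(q−1) = 40 · 358 = 14320.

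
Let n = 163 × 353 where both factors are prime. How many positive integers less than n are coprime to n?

57024

φ(n) = (p − 1)(q − 1) = (163−1)(353−1) = 162·352 = 57024.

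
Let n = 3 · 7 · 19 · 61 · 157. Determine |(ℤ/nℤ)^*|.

2021760

φ(3) = 3 − 1 = 2.
φ(7) = 7 − 1 = 6.
φ(19) = 19 − 1 = 18.
φ(61) = 61 − 1 = 60.
φ(157) = 157 − 1 = 156.
Multiply: 2 · 6 · 18 · 60 · 156 = 2021760.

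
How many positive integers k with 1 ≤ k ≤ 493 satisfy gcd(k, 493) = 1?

448

493 = 17 * 29.
φ(493) = 493 · (1 − 1/17) · (1 − 1/29)
       = 493 · 448/493 = 448.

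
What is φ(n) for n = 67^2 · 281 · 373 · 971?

φ(456860895847) = 456860895847 · (1 − 1/67) · (1 − 1/281) · (1 − 1/373) · (1 − 1/971)
       = 456860895847 · 6668323200/6818819341 = 446777654400.

446777654400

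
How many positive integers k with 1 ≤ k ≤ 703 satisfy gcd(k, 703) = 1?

648

Factor 703: 703 = 19 × 37.
φ(703) = 703 · (1 − 1/19) · (1 − 1/37)
       = 703 · 648/703 = 648.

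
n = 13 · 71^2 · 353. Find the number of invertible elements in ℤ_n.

φ(13) = 13 − 1 = 12.
φ(71^2) = 71^2 − 71^1 = 5041 − 71 = 4970.
φ(353) = 353 − 1 = 352.
Since φ is multiplicative, φ(23133149) = 12 · 4970 · 352 = 20993280.

20993280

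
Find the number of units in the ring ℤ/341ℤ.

300

341 = 11 * 31.
φ(11) = 11 − 1 = 10.
φ(31) = 31 − 1 = 30.
Multiply: 10 · 30 = 300.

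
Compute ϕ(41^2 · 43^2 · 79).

φ(41^2) = 41^2 − 41^1 = 1681 − 41 = 1640.
φ(43^2) = 43^1·(43−1) = 43·42 = 1806.
φ(79) = 79 − 1 = 78.
Multiply: 1640 · 1806 · 78 = 231023520.

231023520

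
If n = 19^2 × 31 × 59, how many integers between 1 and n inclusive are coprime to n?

φ(660269) = 660269 · (1 − 1/19) · (1 − 1/31) · (1 − 1/59)
       = 660269 · 31320/34751 = 595080.

595080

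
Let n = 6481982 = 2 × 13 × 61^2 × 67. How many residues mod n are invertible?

φ(6481982) = 6481982 · (1 − 1/2) · (1 − 1/13) · (1 − 1/61) · (1 − 1/67)
       = 6481982 · 47520/106262 = 2898720.

2898720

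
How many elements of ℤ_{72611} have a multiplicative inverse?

52800

72611 = 7 · 11 · 23 · 41.
φ(72611) = 72611 · (1 − 1/7) · (1 − 1/11) · (1 − 1/23) · (1 − 1/41)
       = 72611 · 52800/72611 = 52800.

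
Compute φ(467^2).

φ(467^2) = 467^1·(467−1) = 467·466 = 217622.

217622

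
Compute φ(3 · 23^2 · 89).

89056

φ(3) = 3 − 1 = 2.
φ(23^2) = 23^2 − 23^1 = 529 − 23 = 506.
φ(89) = 89 − 1 = 88.
φ(141243) = 2 × 506 × 88 = 89056.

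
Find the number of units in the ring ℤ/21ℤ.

First factor: 21 = 3 × 7.
φ(21) = 21 · (1 − 1/3) · (1 − 1/7)
       = 21 · 12/21 = 12.

12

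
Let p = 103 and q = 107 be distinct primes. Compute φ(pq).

10812

φ(103) = 103 − 1 = 102.
φ(107) = 107 − 1 = 106.
Since φ is multiplicative, φ(11021) = 102 · 106 = 10812.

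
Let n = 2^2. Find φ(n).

2

φ(4) = 4 · (1 − 1/2)
       = 4 · 1/2 = 2.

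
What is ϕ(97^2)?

9312

φ(97^2) = 97^1·(97−1) = 97·96 = 9312.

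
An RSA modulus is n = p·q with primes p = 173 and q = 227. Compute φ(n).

38872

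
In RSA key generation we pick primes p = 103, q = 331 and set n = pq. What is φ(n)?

33660

φ(103) = 103 − 1 = 102.
φ(331) = 331 − 1 = 330.
φ(34093) = 102 × 330 = 33660.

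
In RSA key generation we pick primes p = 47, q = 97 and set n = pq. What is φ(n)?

4416

φ(4559) = 4559 · (1 − 1/47) · (1 − 1/97)
       = 4559 · 4416/4559 = 4416.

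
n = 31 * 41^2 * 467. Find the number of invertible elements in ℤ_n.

φ(31) = 31 − 1 = 30.
φ(41^2) = 41^2 − 41^1 = 1681 − 41 = 1640.
φ(467) = 467 − 1 = 466.
Multiply: 30 · 1640 · 466 = 22927200.

22927200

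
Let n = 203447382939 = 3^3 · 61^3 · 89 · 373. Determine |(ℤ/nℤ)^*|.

φ(3^3) = 3^2·(3−1) = 9·2 = 18.
φ(61^3) = 61^3 − 61^2 = 226981 − 3721 = 223260.
φ(89) = 89 − 1 = 88.
φ(373) = 373 − 1 = 372.
φ(203447382939) = 18 × 223260 × 88 × 372 = 131555508480.

131555508480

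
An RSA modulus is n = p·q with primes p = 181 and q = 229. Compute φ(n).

φ(181) = 181 − 1 = 180.
φ(229) = 229 − 1 = 228.
Multiply: 180 · 228 = 41040.

41040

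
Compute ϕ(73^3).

383688

φ(73^3) = 73^2·(73−1) = 5329·72 = 383688.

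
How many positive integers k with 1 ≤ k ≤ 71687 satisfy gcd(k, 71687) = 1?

Factor 71687: 71687 = 7^3 * 11 * 19.
φ(71687) = 71687 · (1 − 1/7) · (1 − 1/11) · (1 − 1/19)
       = 71687 · 1080/1463 = 52920.

52920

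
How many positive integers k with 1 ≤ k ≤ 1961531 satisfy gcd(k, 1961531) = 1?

Factor 1961531: 1961531 = 11^2 × 13 × 29 × 43.
φ(1961531) = 1961531 · (1 − 1/11) · (1 − 1/13) · (1 − 1/29) · (1 − 1/43)
       = 1961531 · 141120/178321 = 1552320.

1552320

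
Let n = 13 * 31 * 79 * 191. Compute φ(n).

φ(13) = 13 − 1 = 12.
φ(31) = 31 − 1 = 30.
φ(79) = 79 − 1 = 78.
φ(191) = 191 − 1 = 190.
Multiply: 12 · 30 · 78 · 190 = 5335200.

5335200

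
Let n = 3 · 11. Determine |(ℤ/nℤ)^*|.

20

φ(33) = 33 · (1 − 1/3) · (1 − 1/11)
       = 33 · 20/33 = 20.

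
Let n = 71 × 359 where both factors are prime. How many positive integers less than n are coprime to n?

φ(71) = 71 − 1 = 70.
φ(359) = 359 − 1 = 358.
Multiply: 70 · 358 = 25060.

25060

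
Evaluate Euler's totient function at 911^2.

φ(911^2) = 911^2 − 911^1 = 829921 − 911 = 829010.

829010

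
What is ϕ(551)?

551 = 19 * 29.
φ(551) = 551 · (1 − 1/19) · (1 − 1/29)
       = 551 · 504/551 = 504.

504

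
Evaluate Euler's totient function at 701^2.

φ(491401) = 491401 · (1 − 1/701)
       = 491401 · 700/701 = 490700.

490700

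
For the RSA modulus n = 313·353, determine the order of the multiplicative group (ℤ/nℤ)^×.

109824

φ(pq) = (p−1)(q−1) = 312 · 352 = 109824.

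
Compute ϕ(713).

660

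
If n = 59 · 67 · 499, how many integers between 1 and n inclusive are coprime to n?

φ(59) = 59 − 1 = 58.
φ(67) = 67 − 1 = 66.
φ(499) = 499 − 1 = 498.
Since φ is multiplicative, φ(1972547) = 58 · 66 · 498 = 1906344.

1906344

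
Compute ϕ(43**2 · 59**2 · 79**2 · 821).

31227218174880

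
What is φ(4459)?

First factor: 4459 = 7**3 × 13.
φ(7^3) = 7^3 − 7^2 = 343 − 49 = 294.
φ(13) = 13 − 1 = 12.
Multiply: 294 · 12 = 3528.

3528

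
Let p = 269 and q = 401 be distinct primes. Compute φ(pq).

107200

φ(n) = (p − 1)(q − 1) = (269−1)(401−1) = 268·400 = 107200.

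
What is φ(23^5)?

6156502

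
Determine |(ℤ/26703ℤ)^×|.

Prime factorization: 26703 = 3^3 × 23 × 43.
φ(3^3) = 3^3 − 3^2 = 27 − 9 = 18.
φ(23) = 23 − 1 = 22.
φ(43) = 43 − 1 = 42.
Multiply: 18 · 22 · 42 = 16632.

16632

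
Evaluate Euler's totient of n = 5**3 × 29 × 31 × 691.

φ(77651125) = 77651125 · (1 − 1/5) · (1 − 1/29) · (1 − 1/31) · (1 − 1/691)
       = 77651125 · 2318400/3106045 = 57960000.

57960000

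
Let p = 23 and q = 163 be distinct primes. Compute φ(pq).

φ(23) = 23 − 1 = 22.
φ(163) = 163 − 1 = 162.
Multiply: 22 · 162 = 3564.

3564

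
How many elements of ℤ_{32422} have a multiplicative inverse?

14112

32422 = 2 * 13 * 29 * 43.
φ(32422) = 32422 · (1 − 1/2) · (1 − 1/13) · (1 − 1/29) · (1 − 1/43)
       = 32422 · 14112/32422 = 14112.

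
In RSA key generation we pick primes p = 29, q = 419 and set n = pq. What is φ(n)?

φ(pq) = (p−1)(q−1) = 28 · 418 = 11704.

11704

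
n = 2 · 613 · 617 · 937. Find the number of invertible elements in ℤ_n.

352864512

φ(708786154) = 708786154 · (1 − 1/2) · (1 − 1/613) · (1 − 1/617) · (1 − 1/937)
       = 708786154 · 352864512/708786154 = 352864512.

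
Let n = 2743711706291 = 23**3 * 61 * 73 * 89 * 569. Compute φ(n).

φ(23^3) = 23^3 − 23^2 = 12167 − 529 = 11638.
φ(61) = 61 − 1 = 60.
φ(73) = 73 − 1 = 72.
φ(89) = 89 − 1 = 88.
φ(569) = 569 − 1 = 568.
φ(2743711706291) = 11638 × 60 × 72 × 88 × 568 = 2513003581440.

2513003581440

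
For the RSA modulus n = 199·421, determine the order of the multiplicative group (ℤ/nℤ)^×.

83160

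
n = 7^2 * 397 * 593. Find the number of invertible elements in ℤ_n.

9846144

φ(7^2) = 7^1·(7−1) = 7·6 = 42.
φ(397) = 397 − 1 = 396.
φ(593) = 593 − 1 = 592.
Since φ is multiplicative, φ(11535629) = 42 · 396 · 592 = 9846144.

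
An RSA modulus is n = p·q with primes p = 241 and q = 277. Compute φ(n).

66240

φ(66757) = 66757 · (1 − 1/241) · (1 − 1/277)
       = 66757 · 66240/66757 = 66240.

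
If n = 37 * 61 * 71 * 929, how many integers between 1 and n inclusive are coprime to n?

φ(148869463) = 148869463 · (1 − 1/37) · (1 − 1/61) · (1 − 1/71) · (1 − 1/929)
       = 148869463 · 140313600/148869463 = 140313600.

140313600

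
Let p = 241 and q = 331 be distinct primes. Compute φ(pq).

φ(79771) = 79771 · (1 − 1/241) · (1 − 1/331)
       = 79771 · 79200/79771 = 79200.

79200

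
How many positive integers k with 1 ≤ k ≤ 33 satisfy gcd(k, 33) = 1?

20

Prime factorization: 33 = 3 * 11.
φ(33) = 33 · (1 − 1/3) · (1 − 1/11)
       = 33 · 20/33 = 20.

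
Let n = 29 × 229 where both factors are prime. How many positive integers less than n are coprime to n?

6384

φ(pq) = (p−1)(q−1) = 28 · 228 = 6384.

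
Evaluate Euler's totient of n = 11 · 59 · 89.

51040

φ(57761) = 57761 · (1 − 1/11) · (1 − 1/59) · (1 − 1/89)
       = 57761 · 51040/57761 = 51040.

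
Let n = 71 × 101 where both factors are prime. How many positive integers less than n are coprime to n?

φ(n) = (p − 1)(q − 1) = (71−1)(101−1) = 70·100 = 7000.

7000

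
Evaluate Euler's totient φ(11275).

11275 = 5^2 · 11 · 41.
φ(11275) = 11275 · (1 − 1/5) · (1 − 1/11) · (1 − 1/41)
       = 11275 · 1600/2255 = 8000.

8000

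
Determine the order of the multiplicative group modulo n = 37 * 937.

φ(37) = 37 − 1 = 36.
φ(937) = 937 − 1 = 936.
Since φ is multiplicative, φ(34669) = 36 · 936 = 33696.

33696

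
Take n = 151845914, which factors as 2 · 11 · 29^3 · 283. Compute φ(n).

φ(2) = 2 − 1 = 1.
φ(11) = 11 − 1 = 10.
φ(29^3) = 29^3 − 29^2 = 24389 − 841 = 23548.
φ(283) = 283 − 1 = 282.
Since φ is multiplicative, φ(151845914) = 1 · 10 · 23548 · 282 = 66405360.

66405360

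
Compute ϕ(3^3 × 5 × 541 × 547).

21228480

φ(3^3) = 3^2·(3−1) = 9·2 = 18.
φ(5) = 5 − 1 = 4.
φ(541) = 541 − 1 = 540.
φ(547) = 547 − 1 = 546.
φ(39950145) = 18 × 4 × 540 × 546 = 21228480.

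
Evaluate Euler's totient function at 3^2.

φ(9) = 9 · (1 − 1/3)
       = 9 · 2/3 = 6.

6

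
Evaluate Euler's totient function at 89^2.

7832

φ(7921) = 7921 · (1 − 1/89)
       = 7921 · 88/89 = 7832.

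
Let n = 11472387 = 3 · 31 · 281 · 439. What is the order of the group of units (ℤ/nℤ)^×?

φ(11472387) = 11472387 · (1 − 1/3) · (1 − 1/31) · (1 − 1/281) · (1 − 1/439)
       = 11472387 · 7358400/11472387 = 7358400.

7358400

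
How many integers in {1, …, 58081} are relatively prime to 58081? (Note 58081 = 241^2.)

57840

φ(58081) = 58081 · (1 − 1/241)
       = 58081 · 240/241 = 57840.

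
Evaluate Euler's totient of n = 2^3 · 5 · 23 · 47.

16192

φ(2^3) = 2^2·(2−1) = 4·1 = 4.
φ(5) = 5 − 1 = 4.
φ(23) = 23 − 1 = 22.
φ(47) = 47 − 1 = 46.
φ(43240) = 4 × 4 × 22 × 46 = 16192.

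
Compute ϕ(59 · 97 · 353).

φ(59) = 59 − 1 = 58.
φ(97) = 97 − 1 = 96.
φ(353) = 353 − 1 = 352.
φ(2020219) = 58 × 96 × 352 = 1959936.

1959936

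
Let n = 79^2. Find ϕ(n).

6162

φ(6241) = 6241 · (1 − 1/79)
       = 6241 · 78/79 = 6162.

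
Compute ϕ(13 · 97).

1152

φ(13) = 13 − 1 = 12.
φ(97) = 97 − 1 = 96.
φ(1261) = 12 × 96 = 1152.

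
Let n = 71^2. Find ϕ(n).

4970

φ(5041) = 5041 · (1 − 1/71)
       = 5041 · 70/71 = 4970.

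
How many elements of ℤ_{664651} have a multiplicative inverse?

564480

664651 = 13 × 29 × 41 × 43.
φ(664651) = 664651 · (1 − 1/13) · (1 − 1/29) · (1 − 1/41) · (1 − 1/43)
       = 664651 · 564480/664651 = 564480.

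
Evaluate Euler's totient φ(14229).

Factor 14229: 14229 = 3^3 · 17 · 31.
φ(3^3) = 3^3 − 3^2 = 27 − 9 = 18.
φ(17) = 17 − 1 = 16.
φ(31) = 31 − 1 = 30.
φ(14229) = 18 × 16 × 30 = 8640.

8640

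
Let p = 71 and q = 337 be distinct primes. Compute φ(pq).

23520

φ(23927) = 23927 · (1 − 1/71) · (1 − 1/337)
       = 23927 · 23520/23927 = 23520.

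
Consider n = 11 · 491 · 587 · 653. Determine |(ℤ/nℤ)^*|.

φ(2070262711) = 2070262711 · (1 − 1/11) · (1 − 1/491) · (1 − 1/587) · (1 − 1/653)
       = 2070262711 · 1872152800/2070262711 = 1872152800.

1872152800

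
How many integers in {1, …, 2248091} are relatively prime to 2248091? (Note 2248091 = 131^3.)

φ(2248091) = 2248091 · (1 − 1/131)
       = 2248091 · 130/131 = 2230930.

2230930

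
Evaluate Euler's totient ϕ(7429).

7429 = 17 · 19 · 23.
φ(7429) = 7429 · (1 − 1/17) · (1 − 1/19) · (1 − 1/23)
       = 7429 · 6336/7429 = 6336.

6336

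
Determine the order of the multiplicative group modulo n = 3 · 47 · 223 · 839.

17115312

φ(26380677) = 26380677 · (1 − 1/3) · (1 − 1/47) · (1 − 1/223) · (1 − 1/839)
       = 26380677 · 17115312/26380677 = 17115312.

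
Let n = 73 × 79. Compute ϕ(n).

5616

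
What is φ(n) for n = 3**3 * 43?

756

φ(1161) = 1161 · (1 − 1/3) · (1 − 1/43)
       = 1161 · 84/129 = 756.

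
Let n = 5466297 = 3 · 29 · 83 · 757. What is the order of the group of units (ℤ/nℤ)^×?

3471552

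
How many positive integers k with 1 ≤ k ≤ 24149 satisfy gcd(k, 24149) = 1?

21600

Prime factorization: 24149 = 19 · 31 · 41.
φ(24149) = 24149 · (1 − 1/19) · (1 − 1/31) · (1 − 1/41)
       = 24149 · 21600/24149 = 21600.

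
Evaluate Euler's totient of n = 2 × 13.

φ(2) = 2 − 1 = 1.
φ(13) = 13 − 1 = 12.
φ(26) = 1 × 12 = 12.

12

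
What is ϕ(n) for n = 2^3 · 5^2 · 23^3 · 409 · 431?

163341657600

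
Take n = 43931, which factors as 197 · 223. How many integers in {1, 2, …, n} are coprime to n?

φ(43931) = 43931 · (1 − 1/197) · (1 − 1/223)
       = 43931 · 43512/43931 = 43512.

43512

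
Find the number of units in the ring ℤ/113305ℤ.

80640

Factor 113305: 113305 = 5 · 17 · 31 · 43.
φ(5) = 5 − 1 = 4.
φ(17) = 17 − 1 = 16.
φ(31) = 31 − 1 = 30.
φ(43) = 43 − 1 = 42.
Since φ is multiplicative, φ(113305) = 4 · 16 · 30 · 42 = 80640.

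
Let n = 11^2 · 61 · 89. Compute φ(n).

φ(11^2) = 11^2 − 11^1 = 121 − 11 = 110.
φ(61) = 61 − 1 = 60.
φ(89) = 89 − 1 = 88.
Multiply: 110 · 60 · 88 = 580800.

580800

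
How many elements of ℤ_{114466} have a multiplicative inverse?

50820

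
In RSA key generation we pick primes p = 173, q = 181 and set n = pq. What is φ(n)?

φ(31313) = 31313 · (1 − 1/173) · (1 − 1/181)
       = 31313 · 30960/31313 = 30960.

30960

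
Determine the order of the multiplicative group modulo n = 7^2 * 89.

φ(7^2) = 7^1·(7−1) = 7·6 = 42.
φ(89) = 89 − 1 = 88.
Since φ is multiplicative, φ(4361) = 42 · 88 = 3696.

3696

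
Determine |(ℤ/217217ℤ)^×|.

Factor 217217: 217217 = 7^2 · 11 · 13 · 31.
φ(217217) = 217217 · (1 − 1/7) · (1 − 1/11) · (1 − 1/13) · (1 − 1/31)
       = 217217 · 21600/31031 = 151200.

151200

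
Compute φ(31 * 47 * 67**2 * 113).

683464320

φ(739073449) = 739073449 · (1 − 1/31) · (1 − 1/47) · (1 − 1/67) · (1 − 1/113)
       = 739073449 · 10200960/11030947 = 683464320.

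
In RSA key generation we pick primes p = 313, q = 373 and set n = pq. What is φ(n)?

φ(n) = (p − 1)(q − 1) = (313−1)(373−1) = 312·372 = 116064.

116064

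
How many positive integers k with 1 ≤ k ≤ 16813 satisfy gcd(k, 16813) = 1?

14784

First factor: 16813 = 17 * 23 * 43.
φ(16813) = 16813 · (1 − 1/17) · (1 − 1/23) · (1 − 1/43)
       = 16813 · 14784/16813 = 14784.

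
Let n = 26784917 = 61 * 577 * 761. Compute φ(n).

26265600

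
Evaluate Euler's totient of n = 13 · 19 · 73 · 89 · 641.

φ(1028650519) = 1028650519 · (1 − 1/13) · (1 − 1/19) · (1 − 1/73) · (1 − 1/89) · (1 − 1/641)
       = 1028650519 · 875888640/1028650519 = 875888640.

875888640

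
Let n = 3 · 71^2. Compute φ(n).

9940

φ(3) = 3 − 1 = 2.
φ(71^2) = 71^2 − 71^1 = 5041 − 71 = 4970.
Since φ is multiplicative, φ(15123) = 2 · 4970 = 9940.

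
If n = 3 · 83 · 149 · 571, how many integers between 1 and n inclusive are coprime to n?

13835040

φ(3) = 3 − 1 = 2.
φ(83) = 83 − 1 = 82.
φ(149) = 149 − 1 = 148.
φ(571) = 571 − 1 = 570.
φ(21184671) = 2 × 82 × 148 × 570 = 13835040.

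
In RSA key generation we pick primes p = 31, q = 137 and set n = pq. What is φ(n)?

φ(pq) = (p−1)(q−1) = 30 · 136 = 4080.

4080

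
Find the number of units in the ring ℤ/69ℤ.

44

69 = 3 × 23.
φ(3) = 3 − 1 = 2.
φ(23) = 23 − 1 = 22.
φ(69) = 2 × 22 = 44.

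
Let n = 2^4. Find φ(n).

8

φ(16) = 16 · (1 − 1/2)
       = 16 · 1/2 = 8.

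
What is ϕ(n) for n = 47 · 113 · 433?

2225664

φ(2299663) = 2299663 · (1 − 1/47) · (1 − 1/113) · (1 − 1/433)
       = 2299663 · 2225664/2299663 = 2225664.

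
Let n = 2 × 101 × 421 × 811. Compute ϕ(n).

34020000

φ(2) = 2 − 1 = 1.
φ(101) = 101 − 1 = 100.
φ(421) = 421 − 1 = 420.
φ(811) = 811 − 1 = 810.
φ(68969062) = 1 × 100 × 420 × 810 = 34020000.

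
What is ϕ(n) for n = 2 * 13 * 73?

φ(1898) = 1898 · (1 − 1/2) · (1 − 1/13) · (1 − 1/73)
       = 1898 · 864/1898 = 864.

864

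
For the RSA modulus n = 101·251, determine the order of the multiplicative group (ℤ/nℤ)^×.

25000

φ(n) = (p − 1)(q − 1) = (101−1)(251−1) = 100·250 = 25000.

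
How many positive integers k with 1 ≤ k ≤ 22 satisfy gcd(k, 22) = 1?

22 = 2 · 11.
φ(2) = 2 − 1 = 1.
φ(11) = 11 − 1 = 10.
φ(22) = 1 × 10 = 10.

10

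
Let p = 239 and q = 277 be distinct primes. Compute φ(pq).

65688

φ(66203) = 66203 · (1 − 1/239) · (1 − 1/277)
       = 66203 · 65688/66203 = 65688.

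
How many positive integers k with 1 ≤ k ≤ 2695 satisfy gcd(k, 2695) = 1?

1680

First factor: 2695 = 5 × 7^2 × 11.
φ(2695) = 2695 · (1 − 1/5) · (1 − 1/7) · (1 − 1/11)
       = 2695 · 240/385 = 1680.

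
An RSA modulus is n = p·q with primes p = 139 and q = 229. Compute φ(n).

For distinct primes, φ(pq) = (p−1)(q−1) = 138 × 228 = 31464.

31464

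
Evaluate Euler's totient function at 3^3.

φ(27) = 27 · (1 − 1/3)
       = 27 · 2/3 = 18.

18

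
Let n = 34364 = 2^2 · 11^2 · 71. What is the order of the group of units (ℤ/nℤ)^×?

15400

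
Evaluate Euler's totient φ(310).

120

First factor: 310 = 2 · 5 · 31.
φ(2) = 2 − 1 = 1.
φ(5) = 5 − 1 = 4.
φ(31) = 31 − 1 = 30.
Multiply: 1 · 4 · 30 = 120.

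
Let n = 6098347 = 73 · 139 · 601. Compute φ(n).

5961600

φ(6098347) = 6098347 · (1 − 1/73) · (1 − 1/139) · (1 − 1/601)
       = 6098347 · 5961600/6098347 = 5961600.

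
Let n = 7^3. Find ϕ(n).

294

φ(7^3) = 7^2·(7−1) = 49·6 = 294.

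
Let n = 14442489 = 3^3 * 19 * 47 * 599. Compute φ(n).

8912592

φ(14442489) = 14442489 · (1 − 1/3) · (1 − 1/19) · (1 − 1/47) · (1 − 1/599)
       = 14442489 · 990288/1604721 = 8912592.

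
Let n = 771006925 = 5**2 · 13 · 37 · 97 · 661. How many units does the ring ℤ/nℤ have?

547430400

φ(5^2) = 5^1·(5−1) = 5·4 = 20.
φ(13) = 13 − 1 = 12.
φ(37) = 37 − 1 = 36.
φ(97) = 97 − 1 = 96.
φ(661) = 661 − 1 = 660.
Multiply: 20 · 12 · 36 · 96 · 660 = 547430400.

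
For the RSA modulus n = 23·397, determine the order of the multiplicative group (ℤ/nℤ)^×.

8712

For distinct primes, φ(pq) = (p−1)(q−1) = 22 × 396 = 8712.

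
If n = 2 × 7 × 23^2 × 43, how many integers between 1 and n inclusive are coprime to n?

127512

φ(318458) = 318458 · (1 − 1/2) · (1 − 1/7) · (1 − 1/23) · (1 − 1/43)
       = 318458 · 5544/13846 = 127512.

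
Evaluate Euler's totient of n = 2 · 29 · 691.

19320

φ(2) = 2 − 1 = 1.
φ(29) = 29 − 1 = 28.
φ(691) = 691 − 1 = 690.
Since φ is multiplicative, φ(40078) = 1 · 28 · 690 = 19320.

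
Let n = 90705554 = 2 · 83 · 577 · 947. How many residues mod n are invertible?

44681472

φ(2) = 2 − 1 = 1.
φ(83) = 83 − 1 = 82.
φ(577) = 577 − 1 = 576.
φ(947) = 947 − 1 = 946.
Since φ is multiplicative, φ(90705554) = 1 · 82 · 576 · 946 = 44681472.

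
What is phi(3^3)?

18

φ(3^3) = 3^2·(3−1) = 9·2 = 18.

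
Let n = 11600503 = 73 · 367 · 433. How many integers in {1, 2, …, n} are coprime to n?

φ(73) = 73 − 1 = 72.
φ(367) = 367 − 1 = 366.
φ(433) = 433 − 1 = 432.
Multiply: 72 · 366 · 432 = 11384064.

11384064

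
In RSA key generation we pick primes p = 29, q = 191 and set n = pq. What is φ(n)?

φ(pq) = (p−1)(q−1) = 28 · 190 = 5320.

5320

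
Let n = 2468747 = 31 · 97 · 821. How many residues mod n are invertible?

2361600

φ(31) = 31 − 1 = 30.
φ(97) = 97 − 1 = 96.
φ(821) = 821 − 1 = 820.
φ(2468747) = 30 × 96 × 820 = 2361600.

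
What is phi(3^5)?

162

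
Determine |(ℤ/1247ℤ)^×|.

1176

1247 = 29 · 43.
φ(1247) = 1247 · (1 − 1/29) · (1 − 1/43)
       = 1247 · 1176/1247 = 1176.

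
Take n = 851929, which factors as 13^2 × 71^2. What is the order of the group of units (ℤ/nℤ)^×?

φ(851929) = 851929 · (1 − 1/13) · (1 − 1/71)
       = 851929 · 840/923 = 775320.

775320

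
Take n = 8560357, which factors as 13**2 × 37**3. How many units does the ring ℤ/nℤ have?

φ(8560357) = 8560357 · (1 − 1/13) · (1 − 1/37)
       = 8560357 · 432/481 = 7688304.

7688304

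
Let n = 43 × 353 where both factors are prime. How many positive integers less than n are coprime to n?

φ(43) = 43 − 1 = 42.
φ(353) = 353 − 1 = 352.
Multiply: 42 · 352 = 14784.

14784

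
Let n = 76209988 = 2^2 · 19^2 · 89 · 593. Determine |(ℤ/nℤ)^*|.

φ(76209988) = 76209988 · (1 − 1/2) · (1 − 1/19) · (1 − 1/89) · (1 − 1/593)
       = 76209988 · 937728/2005526 = 35633664.

35633664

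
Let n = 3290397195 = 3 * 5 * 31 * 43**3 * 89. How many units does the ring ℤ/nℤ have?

φ(3) = 3 − 1 = 2.
φ(5) = 5 − 1 = 4.
φ(31) = 31 − 1 = 30.
φ(43^3) = 43^2·(43−1) = 1849·42 = 77658.
φ(89) = 89 − 1 = 88.
Multiply: 2 · 4 · 30 · 77658 · 88 = 1640136960.

1640136960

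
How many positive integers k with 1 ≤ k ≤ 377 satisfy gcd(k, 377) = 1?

First factor: 377 = 13 * 29.
φ(377) = 377 · (1 − 1/13) · (1 − 1/29)
       = 377 · 336/377 = 336.

336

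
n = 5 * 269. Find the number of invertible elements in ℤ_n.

1072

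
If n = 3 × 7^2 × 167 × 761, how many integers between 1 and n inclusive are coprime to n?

10597440

φ(3) = 3 − 1 = 2.
φ(7^2) = 7^2 − 7^1 = 49 − 7 = 42.
φ(167) = 167 − 1 = 166.
φ(761) = 761 − 1 = 760.
Multiply: 2 · 42 · 166 · 760 = 10597440.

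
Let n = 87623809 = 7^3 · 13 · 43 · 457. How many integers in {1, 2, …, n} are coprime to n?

67568256

φ(7^3) = 7^2·(7−1) = 49·6 = 294.
φ(13) = 13 − 1 = 12.
φ(43) = 43 − 1 = 42.
φ(457) = 457 − 1 = 456.
Since φ is multiplicative, φ(87623809) = 294 · 12 · 42 · 456 = 67568256.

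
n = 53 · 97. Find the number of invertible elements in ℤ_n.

4992

φ(53) = 53 − 1 = 52.
φ(97) = 97 − 1 = 96.
Multiply: 52 · 96 = 4992.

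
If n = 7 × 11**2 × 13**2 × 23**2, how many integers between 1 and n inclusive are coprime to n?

φ(7) = 7 − 1 = 6.
φ(11^2) = 11^1·(11−1) = 11·10 = 110.
φ(13^2) = 13^2 − 13^1 = 169 − 13 = 156.
φ(23^2) = 23^2 − 23^1 = 529 − 23 = 506.
Multiply: 6 · 110 · 156 · 506 = 52097760.

52097760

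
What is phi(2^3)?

4

φ(2^3) = 2^2·(2−1) = 4·1 = 4.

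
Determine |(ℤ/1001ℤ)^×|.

Prime factorization: 1001 = 7 × 11 × 13.
φ(7) = 7 − 1 = 6.
φ(11) = 11 − 1 = 10.
φ(13) = 13 − 1 = 12.
Since φ is multiplicative, φ(1001) = 6 · 10 · 12 = 720.

720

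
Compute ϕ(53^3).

φ(53^3) = 53^2·(53−1) = 2809·52 = 146068.

146068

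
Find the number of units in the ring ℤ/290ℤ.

112

290 = 2 · 5 · 29.
φ(290) = 290 · (1 − 1/2) · (1 − 1/5) · (1 − 1/29)
       = 290 · 112/290 = 112.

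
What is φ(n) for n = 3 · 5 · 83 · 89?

φ(3) = 3 − 1 = 2.
φ(5) = 5 − 1 = 4.
φ(83) = 83 − 1 = 82.
φ(89) = 89 − 1 = 88.
Since φ is multiplicative, φ(110805) = 2 · 4 · 82 · 88 = 57728.

57728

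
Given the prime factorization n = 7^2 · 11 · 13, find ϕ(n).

5040

φ(7007) = 7007 · (1 − 1/7) · (1 − 1/11) · (1 − 1/13)
       = 7007 · 720/1001 = 5040.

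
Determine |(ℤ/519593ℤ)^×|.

Prime factorization: 519593 = 19 · 23 · 29 · 41.
φ(519593) = 519593 · (1 − 1/19) · (1 − 1/23) · (1 − 1/29) · (1 − 1/41)
       = 519593 · 443520/519593 = 443520.

443520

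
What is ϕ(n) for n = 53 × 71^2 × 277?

71329440

φ(53) = 53 − 1 = 52.
φ(71^2) = 71^1·(71−1) = 71·70 = 4970.
φ(277) = 277 − 1 = 276.
φ(74006921) = 52 × 4970 × 276 = 71329440.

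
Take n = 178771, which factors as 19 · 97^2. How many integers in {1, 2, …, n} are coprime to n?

φ(19) = 19 − 1 = 18.
φ(97^2) = 97^2 − 97^1 = 9409 − 97 = 9312.
φ(178771) = 18 × 9312 = 167616.

167616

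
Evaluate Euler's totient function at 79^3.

486798

φ(493039) = 493039 · (1 − 1/79)
       = 493039 · 78/79 = 486798.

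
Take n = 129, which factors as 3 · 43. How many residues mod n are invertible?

φ(129) = 129 · (1 − 1/3) · (1 − 1/43)
       = 129 · 84/129 = 84.

84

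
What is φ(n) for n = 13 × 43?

φ(559) = 559 · (1 − 1/13) · (1 − 1/43)
       = 559 · 504/559 = 504.

504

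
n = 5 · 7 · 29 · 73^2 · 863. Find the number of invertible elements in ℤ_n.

φ(4667910905) = 4667910905 · (1 − 1/5) · (1 − 1/7) · (1 − 1/29) · (1 − 1/73) · (1 − 1/863)
       = 4667910905 · 41707008/63943985 = 3044611584.

3044611584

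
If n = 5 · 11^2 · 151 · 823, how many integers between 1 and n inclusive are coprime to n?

54252000

φ(5) = 5 − 1 = 4.
φ(11^2) = 11^1·(11−1) = 11·10 = 110.
φ(151) = 151 − 1 = 150.
φ(823) = 823 − 1 = 822.
Since φ is multiplicative, φ(75185165) = 4 · 110 · 150 · 822 = 54252000.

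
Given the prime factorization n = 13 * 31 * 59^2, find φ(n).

φ(1402843) = 1402843 · (1 − 1/13) · (1 − 1/31) · (1 − 1/59)
       = 1402843 · 20880/23777 = 1231920.

1231920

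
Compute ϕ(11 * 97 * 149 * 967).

137249280

φ(11) = 11 − 1 = 10.
φ(97) = 97 − 1 = 96.
φ(149) = 149 − 1 = 148.
φ(967) = 967 − 1 = 966.
Since φ is multiplicative, φ(153736561) = 10 · 96 · 148 · 966 = 137249280.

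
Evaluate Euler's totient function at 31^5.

φ(28629151) = 28629151 · (1 − 1/31)
       = 28629151 · 30/31 = 27705630.

27705630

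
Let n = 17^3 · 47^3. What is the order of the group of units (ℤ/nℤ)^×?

φ(510082399) = 510082399 · (1 − 1/17) · (1 − 1/47)
       = 510082399 · 736/799 = 469863136.

469863136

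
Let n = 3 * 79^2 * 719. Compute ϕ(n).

φ(13461837) = 13461837 · (1 − 1/3) · (1 − 1/79) · (1 − 1/719)
       = 13461837 · 112008/170403 = 8848632.

8848632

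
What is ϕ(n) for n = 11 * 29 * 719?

φ(229361) = 229361 · (1 − 1/11) · (1 − 1/29) · (1 − 1/719)
       = 229361 · 201040/229361 = 201040.

201040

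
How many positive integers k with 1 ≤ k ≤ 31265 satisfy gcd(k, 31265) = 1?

Prime factorization: 31265 = 5 · 13^2 · 37.
φ(31265) = 31265 · (1 − 1/5) · (1 − 1/13) · (1 − 1/37)
       = 31265 · 1728/2405 = 22464.

22464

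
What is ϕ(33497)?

30240

Factor 33497: 33497 = 19 × 41 × 43.
φ(19) = 19 − 1 = 18.
φ(41) = 41 − 1 = 40.
φ(43) = 43 − 1 = 42.
φ(33497) = 18 × 40 × 42 = 30240.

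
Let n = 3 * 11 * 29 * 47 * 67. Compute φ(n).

φ(3) = 3 − 1 = 2.
φ(11) = 11 − 1 = 10.
φ(29) = 29 − 1 = 28.
φ(47) = 47 − 1 = 46.
φ(67) = 67 − 1 = 66.
φ(3013593) = 2 × 10 × 28 × 46 × 66 = 1700160.

1700160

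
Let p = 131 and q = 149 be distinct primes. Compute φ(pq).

19240

φ(pq) = (p−1)(q−1) = 130 · 148 = 19240.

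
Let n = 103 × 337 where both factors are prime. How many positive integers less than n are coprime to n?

34272

φ(pq) = (p−1)(q−1) = 102 · 336 = 34272.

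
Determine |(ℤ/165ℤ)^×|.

80

165 = 3 * 5 * 11.
φ(165) = 165 · (1 − 1/3) · (1 − 1/5) · (1 − 1/11)
       = 165 · 80/165 = 80.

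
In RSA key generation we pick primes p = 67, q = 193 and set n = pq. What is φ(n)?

φ(pq) = (p−1)(q−1) = 66 · 192 = 12672.

12672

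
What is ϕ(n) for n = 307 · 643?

φ(197401) = 197401 · (1 − 1/307) · (1 − 1/643)
       = 197401 · 196452/197401 = 196452.

196452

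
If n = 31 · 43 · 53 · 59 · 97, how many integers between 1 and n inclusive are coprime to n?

364815360

φ(404324227) = 404324227 · (1 − 1/31) · (1 − 1/43) · (1 − 1/53) · (1 − 1/59) · (1 − 1/97)
       = 404324227 · 364815360/404324227 = 364815360.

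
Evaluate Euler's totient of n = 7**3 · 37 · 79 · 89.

72648576

φ(7^3) = 7^2·(7−1) = 49·6 = 294.
φ(37) = 37 − 1 = 36.
φ(79) = 79 − 1 = 78.
φ(89) = 89 − 1 = 88.
Multiply: 294 · 36 · 78 · 88 = 72648576.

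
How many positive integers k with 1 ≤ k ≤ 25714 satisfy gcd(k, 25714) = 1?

11088

Prime factorization: 25714 = 2 · 13 · 23 · 43.
φ(2) = 2 − 1 = 1.
φ(13) = 13 − 1 = 12.
φ(23) = 23 − 1 = 22.
φ(43) = 43 − 1 = 42.
φ(25714) = 1 × 12 × 22 × 42 = 11088.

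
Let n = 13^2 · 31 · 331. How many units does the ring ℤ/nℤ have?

φ(13^2) = 13^2 − 13^1 = 169 − 13 = 156.
φ(31) = 31 − 1 = 30.
φ(331) = 331 − 1 = 330.
Since φ is multiplicative, φ(1734109) = 156 · 30 · 330 = 1544400.

1544400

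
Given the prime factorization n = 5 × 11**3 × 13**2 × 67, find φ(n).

49832640

φ(5) = 5 − 1 = 4.
φ(11^3) = 11^3 − 11^2 = 1331 − 121 = 1210.
φ(13^2) = 13^1·(13−1) = 13·12 = 156.
φ(67) = 67 − 1 = 66.
Multiply: 4 · 1210 · 156 · 66 = 49832640.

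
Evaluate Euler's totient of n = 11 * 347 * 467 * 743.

1196371120

φ(11) = 11 − 1 = 10.
φ(347) = 347 − 1 = 346.
φ(467) = 467 − 1 = 466.
φ(743) = 743 − 1 = 742.
Since φ is multiplicative, φ(1324426477) = 10 · 346 · 466 · 742 = 1196371120.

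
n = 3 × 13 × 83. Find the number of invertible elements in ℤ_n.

1968

φ(3) = 3 − 1 = 2.
φ(13) = 13 − 1 = 12.
φ(83) = 83 − 1 = 82.
Multiply: 2 · 12 · 82 = 1968.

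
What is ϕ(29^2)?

φ(29^2) = 29^1·(29−1) = 29·28 = 812.

812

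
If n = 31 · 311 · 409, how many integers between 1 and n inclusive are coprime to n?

φ(3943169) = 3943169 · (1 − 1/31) · (1 − 1/311) · (1 − 1/409)
       = 3943169 · 3794400/3943169 = 3794400.

3794400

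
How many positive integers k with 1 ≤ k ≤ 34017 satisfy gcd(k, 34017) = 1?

19712

First factor: 34017 = 3 · 17 · 23 · 29.
φ(3) = 3 − 1 = 2.
φ(17) = 17 − 1 = 16.
φ(23) = 23 − 1 = 22.
φ(29) = 29 − 1 = 28.
Multiply: 2 · 16 · 22 · 28 = 19712.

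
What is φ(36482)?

16128

Factor 36482: 36482 = 2 * 17 * 29 * 37.
φ(2) = 2 − 1 = 1.
φ(17) = 17 − 1 = 16.
φ(29) = 29 − 1 = 28.
φ(37) = 37 − 1 = 36.
φ(36482) = 1 × 16 × 28 × 36 = 16128.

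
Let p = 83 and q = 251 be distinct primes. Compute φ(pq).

φ(pq) = (p−1)(q−1) = 82 · 250 = 20500.

20500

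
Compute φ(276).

88

First factor: 276 = 2**2 · 3 · 23.
φ(2^2) = 2^2 − 2^1 = 4 − 2 = 2.
φ(3) = 3 − 1 = 2.
φ(23) = 23 − 1 = 22.
Since φ is multiplicative, φ(276) = 2 · 2 · 22 = 88.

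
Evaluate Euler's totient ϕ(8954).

Factor 8954: 8954 = 2 * 11**2 * 37.
φ(8954) = 8954 · (1 − 1/2) · (1 − 1/11) · (1 − 1/37)
       = 8954 · 360/814 = 3960.

3960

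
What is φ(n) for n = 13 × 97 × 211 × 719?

173698560

φ(191305049) = 191305049 · (1 − 1/13) · (1 − 1/97) · (1 − 1/211) · (1 − 1/719)
       = 191305049 · 173698560/191305049 = 173698560.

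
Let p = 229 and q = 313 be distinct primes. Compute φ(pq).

φ(n) = (p − 1)(q − 1) = (229−1)(313−1) = 228·312 = 71136.

71136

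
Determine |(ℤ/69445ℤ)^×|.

48384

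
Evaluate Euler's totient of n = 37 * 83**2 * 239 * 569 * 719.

φ(24922807699397) = 24922807699397 · (1 − 1/37) · (1 − 1/83) · (1 − 1/239) · (1 − 1/569) · (1 − 1/719)
       = 24922807699397 · 286527354624/300274791559 = 23781770433792.

23781770433792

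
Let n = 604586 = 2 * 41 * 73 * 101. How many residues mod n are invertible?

288000

φ(2) = 2 − 1 = 1.
φ(41) = 41 − 1 = 40.
φ(73) = 73 − 1 = 72.
φ(101) = 101 − 1 = 100.
Multiply: 1 · 40 · 72 · 100 = 288000.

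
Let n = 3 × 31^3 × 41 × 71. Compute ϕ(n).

161448000

φ(3) = 3 − 1 = 2.
φ(31^3) = 31^3 − 31^2 = 29791 − 961 = 28830.
φ(41) = 41 − 1 = 40.
φ(71) = 71 − 1 = 70.
Multiply: 2 · 28830 · 40 · 70 = 161448000.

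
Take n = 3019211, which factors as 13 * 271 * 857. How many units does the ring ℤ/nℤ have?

φ(13) = 13 − 1 = 12.
φ(271) = 271 − 1 = 270.
φ(857) = 857 − 1 = 856.
φ(3019211) = 12 × 270 × 856 = 2773440.

2773440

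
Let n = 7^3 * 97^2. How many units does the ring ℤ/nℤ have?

φ(3227287) = 3227287 · (1 − 1/7) · (1 − 1/97)
       = 3227287 · 576/679 = 2737728.

2737728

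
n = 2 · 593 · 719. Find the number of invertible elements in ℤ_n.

425056

φ(2) = 2 − 1 = 1.
φ(593) = 593 − 1 = 592.
φ(719) = 719 − 1 = 718.
Since φ is multiplicative, φ(852734) = 1 · 592 · 718 = 425056.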